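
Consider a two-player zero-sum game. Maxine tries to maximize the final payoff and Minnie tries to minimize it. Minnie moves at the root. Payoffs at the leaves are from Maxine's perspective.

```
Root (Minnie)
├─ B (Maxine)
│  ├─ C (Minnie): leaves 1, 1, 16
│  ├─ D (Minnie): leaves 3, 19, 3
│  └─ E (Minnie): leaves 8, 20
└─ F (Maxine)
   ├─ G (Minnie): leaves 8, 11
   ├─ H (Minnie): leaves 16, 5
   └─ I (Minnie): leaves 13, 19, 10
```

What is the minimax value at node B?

8

C: min(1, 1, 16) = 1
D: min(3, 19, 3) = 3
E: min(8, 20) = 8
B: max(1, 3, 8) = 8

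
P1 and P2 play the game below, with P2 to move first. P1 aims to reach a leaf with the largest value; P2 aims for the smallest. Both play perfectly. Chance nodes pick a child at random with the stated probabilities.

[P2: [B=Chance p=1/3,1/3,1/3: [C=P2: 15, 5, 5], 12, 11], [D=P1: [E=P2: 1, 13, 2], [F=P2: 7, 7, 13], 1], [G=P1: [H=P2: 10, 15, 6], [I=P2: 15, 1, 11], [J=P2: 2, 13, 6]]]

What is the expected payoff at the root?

6

C (P2): min(15, 5, 5) = 5
B (Chance): 1/3·5 + 1/3·12 + 1/3·11 = 9.33
E (P2): min(1, 13, 2) = 1
F (P2): min(7, 7, 13) = 7
D (P1): max(1, 7, 1) = 7
H (P2): min(10, 15, 6) = 6
I (P2): min(15, 1, 11) = 1
J (P2): min(2, 13, 6) = 2
G (P1): max(6, 1, 2) = 6
Root (P2): min(9.33, 7, 6) = 6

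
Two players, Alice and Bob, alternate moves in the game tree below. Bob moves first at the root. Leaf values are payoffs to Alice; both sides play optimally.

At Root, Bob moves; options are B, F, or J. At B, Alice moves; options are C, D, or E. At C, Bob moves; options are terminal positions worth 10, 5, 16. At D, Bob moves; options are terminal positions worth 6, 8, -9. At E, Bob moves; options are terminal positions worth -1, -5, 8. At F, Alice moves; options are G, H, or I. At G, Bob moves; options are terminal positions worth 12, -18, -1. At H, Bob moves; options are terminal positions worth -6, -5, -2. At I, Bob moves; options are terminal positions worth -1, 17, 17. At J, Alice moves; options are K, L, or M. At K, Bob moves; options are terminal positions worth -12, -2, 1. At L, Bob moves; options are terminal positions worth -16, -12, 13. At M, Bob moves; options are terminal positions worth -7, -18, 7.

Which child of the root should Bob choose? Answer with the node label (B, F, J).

C (Bob): min(10, 5, 16) = 5
D (Bob): min(6, 8, -9) = -9
E (Bob): min(-1, -5, 8) = -5
B (Alice): max(5, -9, -5) = 5
G (Bob): min(12, -18, -1) = -18
H (Bob): min(-6, -5, -2) = -6
I (Bob): min(-1, 17, 17) = -1
F (Alice): max(-18, -6, -1) = -1
K (Bob): min(-12, -2, 1) = -12
L (Bob): min(-16, -12, 13) = -16
M (Bob): min(-7, -18, 7) = -18
J (Alice): max(-12, -16, -18) = -12
Root (Bob): min(5, -1, -12) = -12
Bob picks the child with the lowest value: J (value -12).

J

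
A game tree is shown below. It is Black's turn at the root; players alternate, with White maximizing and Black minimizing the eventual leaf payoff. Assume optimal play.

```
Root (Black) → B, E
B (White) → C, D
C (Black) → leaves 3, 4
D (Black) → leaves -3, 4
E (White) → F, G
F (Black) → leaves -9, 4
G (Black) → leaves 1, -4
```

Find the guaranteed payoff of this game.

-4

C (Black): min(3, 4) = 3
D (Black): min(-3, 4) = -3
B (White): max(3, -3) = 3
F (Black): min(-9, 4) = -9
G (Black): min(1, -4) = -4
E (White): max(-9, -4) = -4
Root (Black): min(3, -4) = -4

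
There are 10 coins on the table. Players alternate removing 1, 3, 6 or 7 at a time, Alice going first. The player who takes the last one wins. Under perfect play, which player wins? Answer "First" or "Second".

i:   0  1  2  3  4  5  6  7  8  9 10
     L  W  L  W  L  W  W  W  W  W  W
Position 10 is W, so the first player wins.

First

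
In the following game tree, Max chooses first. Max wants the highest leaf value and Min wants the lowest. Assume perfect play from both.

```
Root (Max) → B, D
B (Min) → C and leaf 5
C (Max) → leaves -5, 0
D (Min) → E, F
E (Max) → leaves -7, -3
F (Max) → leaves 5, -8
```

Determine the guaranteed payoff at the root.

C (Max): max(-5, 0) = 0
B (Min): min(0, 5) = 0
E (Max): max(-7, -3) = -3
F (Max): max(5, -8) = 5
D (Min): min(-3, 5) = -3
Root (Max): max(0, -3) = 0

0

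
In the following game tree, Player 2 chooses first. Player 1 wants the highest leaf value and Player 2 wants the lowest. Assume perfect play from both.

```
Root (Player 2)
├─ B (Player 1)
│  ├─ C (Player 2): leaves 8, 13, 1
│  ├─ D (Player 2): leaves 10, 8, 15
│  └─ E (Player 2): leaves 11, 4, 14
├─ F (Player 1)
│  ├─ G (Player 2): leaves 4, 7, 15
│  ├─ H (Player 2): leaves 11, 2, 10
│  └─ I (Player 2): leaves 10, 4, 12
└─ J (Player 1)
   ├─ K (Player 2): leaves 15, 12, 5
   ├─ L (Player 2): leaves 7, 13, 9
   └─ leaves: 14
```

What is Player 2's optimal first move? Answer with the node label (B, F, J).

F

C (Player 2): min(8, 13, 1) = 1
D (Player 2): min(10, 8, 15) = 8
E (Player 2): min(11, 4, 14) = 4
B (Player 1): max(1, 8, 4) = 8
G (Player 2): min(4, 7, 15) = 4
H (Player 2): min(11, 2, 10) = 2
I (Player 2): min(10, 4, 12) = 4
F (Player 1): max(4, 2, 4) = 4
K (Player 2): min(15, 12, 5) = 5
L (Player 2): min(7, 13, 9) = 7
J (Player 1): max(5, 7, 14) = 14
Root (Player 2): min(8, 4, 14) = 4
Player 2 picks the child with the lowest value: F (value 4).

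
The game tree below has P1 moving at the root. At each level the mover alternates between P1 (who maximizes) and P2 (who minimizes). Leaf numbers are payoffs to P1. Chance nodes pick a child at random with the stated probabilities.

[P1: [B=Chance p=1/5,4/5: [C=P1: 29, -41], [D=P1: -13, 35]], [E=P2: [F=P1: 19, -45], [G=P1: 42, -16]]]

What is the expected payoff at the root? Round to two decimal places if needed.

33.8

C (P1): max(29, -41) = 29
D (P1): max(-13, 35) = 35
B (Chance): 1/5·29 + 4/5·35 = 33.8
F (P1): max(19, -45) = 19
G (P1): max(42, -16) = 42
E (P2): min(19, 42) = 19
Root (P1): max(33.8, 19) = 33.8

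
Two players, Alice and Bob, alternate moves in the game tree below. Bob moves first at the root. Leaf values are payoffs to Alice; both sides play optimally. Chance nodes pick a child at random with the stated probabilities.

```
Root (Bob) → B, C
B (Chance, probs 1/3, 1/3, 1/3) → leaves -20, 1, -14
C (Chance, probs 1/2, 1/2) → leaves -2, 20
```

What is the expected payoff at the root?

B (Chance): 1/3·-20 + 1/3·1 + 1/3·-14 = -11
C (Chance): 1/2·-2 + 1/2·20 = 9
Root (Bob): min(-11, 9) = -11

-11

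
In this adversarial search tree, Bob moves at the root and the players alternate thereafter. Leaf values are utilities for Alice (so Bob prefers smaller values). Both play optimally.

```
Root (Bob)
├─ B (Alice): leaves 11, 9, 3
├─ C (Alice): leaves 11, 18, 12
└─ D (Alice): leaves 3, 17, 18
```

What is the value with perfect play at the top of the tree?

11

B (Alice): max(11, 9, 3) = 11
C (Alice): max(11, 18, 12) = 18
D (Alice): max(3, 17, 18) = 18
Root (Bob): min(11, 18, 18) = 11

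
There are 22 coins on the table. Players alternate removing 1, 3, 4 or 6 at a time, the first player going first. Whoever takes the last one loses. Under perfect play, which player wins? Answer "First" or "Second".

Compute winning (W) and losing (L) positions by backward induction:
i:   0  1  2  3  4  5  6  7  8  9 10 11 12 13 14 15 16 17 18 19 20 21 22
     W  L  W  L  W  W  W  W  L  W  L  W  W  W  W  L  W  L  W  W  W  W  L
Position 22 is L, so the second player wins.

Second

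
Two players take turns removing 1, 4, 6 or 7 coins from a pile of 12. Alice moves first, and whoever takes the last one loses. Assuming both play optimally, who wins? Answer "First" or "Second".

Positions where the player to move wins (W) vs loses (L):
i:   0  1  2  3  4  5  6  7  8  9 10 11 12
     W  L  W  L  W  W  L  W  W  W  W  L  W
Position 12 is W, so the first player wins.

First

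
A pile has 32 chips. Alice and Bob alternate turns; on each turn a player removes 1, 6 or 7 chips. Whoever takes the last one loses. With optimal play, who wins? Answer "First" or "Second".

First

Compute winning (W) and losing (L) positions by backward induction:
i:   0  1  2  3  4  5  6  7  8  9 10 11 12 13 14 15 16 17 18 19 20 21 22 23 24 25 26 27 28 29 30 31 32
     W  L  W  L  W  L  W  W  W  W  W  W  W  L  W  L  W  L  W  W  W  W  W  W  W  L  W  L  W  L  W  W  W
Position 32 is W, so the first player wins.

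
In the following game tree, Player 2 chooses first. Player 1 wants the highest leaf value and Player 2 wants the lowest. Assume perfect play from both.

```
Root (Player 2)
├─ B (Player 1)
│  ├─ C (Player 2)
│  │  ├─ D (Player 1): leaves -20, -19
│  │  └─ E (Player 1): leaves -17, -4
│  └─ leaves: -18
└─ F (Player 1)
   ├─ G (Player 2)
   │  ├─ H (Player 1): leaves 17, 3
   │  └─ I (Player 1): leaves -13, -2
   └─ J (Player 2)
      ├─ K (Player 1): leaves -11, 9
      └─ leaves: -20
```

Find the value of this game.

D (Player 1): max(-20, -19) = -19
E (Player 1): max(-17, -4) = -4
C (Player 2): min(-19, -4) = -19
B (Player 1): max(-19, -18) = -18
H (Player 1): max(17, 3) = 17
I (Player 1): max(-13, -2) = -2
G (Player 2): min(17, -2) = -2
K (Player 1): max(-11, 9) = 9
J (Player 2): min(9, -20) = -20
F (Player 1): max(-2, -20) = -2
Root (Player 2): min(-18, -2) = -18

-18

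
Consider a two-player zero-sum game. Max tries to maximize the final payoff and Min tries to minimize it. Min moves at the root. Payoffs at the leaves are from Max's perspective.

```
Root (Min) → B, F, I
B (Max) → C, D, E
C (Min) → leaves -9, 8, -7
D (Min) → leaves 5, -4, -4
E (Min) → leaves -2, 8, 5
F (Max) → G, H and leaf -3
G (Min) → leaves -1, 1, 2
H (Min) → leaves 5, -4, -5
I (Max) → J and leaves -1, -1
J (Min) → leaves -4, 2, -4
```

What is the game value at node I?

J: min(-4, 2, -4) = -4
I: max(-4, -1, -1) = -1

-1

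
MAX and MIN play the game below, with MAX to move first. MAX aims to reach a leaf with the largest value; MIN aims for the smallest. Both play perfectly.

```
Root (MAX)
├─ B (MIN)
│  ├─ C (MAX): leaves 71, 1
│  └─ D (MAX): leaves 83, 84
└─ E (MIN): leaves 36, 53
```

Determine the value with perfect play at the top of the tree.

71

C (MAX): max(71, 1) = 71
D (MAX): max(83, 84) = 84
B (MIN): min(71, 84) = 71
E (MIN): min(36, 53) = 36
Root (MAX): max(71, 36) = 71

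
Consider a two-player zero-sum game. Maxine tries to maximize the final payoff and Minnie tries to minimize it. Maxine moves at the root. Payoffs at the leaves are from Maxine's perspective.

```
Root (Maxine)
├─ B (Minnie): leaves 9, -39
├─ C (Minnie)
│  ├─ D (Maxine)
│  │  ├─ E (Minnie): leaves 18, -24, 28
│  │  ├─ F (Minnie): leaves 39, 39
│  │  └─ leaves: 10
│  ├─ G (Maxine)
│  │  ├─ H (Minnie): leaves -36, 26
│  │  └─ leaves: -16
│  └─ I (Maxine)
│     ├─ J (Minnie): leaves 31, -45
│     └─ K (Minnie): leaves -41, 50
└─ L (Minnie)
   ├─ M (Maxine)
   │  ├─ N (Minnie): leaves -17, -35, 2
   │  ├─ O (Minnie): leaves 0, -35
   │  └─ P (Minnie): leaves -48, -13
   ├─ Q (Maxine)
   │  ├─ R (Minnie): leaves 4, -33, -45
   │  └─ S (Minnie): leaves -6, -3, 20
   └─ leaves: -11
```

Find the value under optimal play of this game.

B (Minnie): min(9, -39) = -39
E (Minnie): min(18, -24, 28) = -24
F (Minnie): min(39, 39) = 39
D (Maxine): max(-24, 39, 10) = 39
H (Minnie): min(-36, 26) = -36
G (Maxine): max(-36, -16) = -16
J (Minnie): min(31, -45) = -45
K (Minnie): min(-41, 50) = -41
I (Maxine): max(-45, -41) = -41
C (Minnie): min(39, -16, -41) = -41
N (Minnie): min(-17, -35, 2) = -35
O (Minnie): min(0, -35) = -35
P (Minnie): min(-48, -13) = -48
M (Maxine): max(-35, -35, -48) = -35
R (Minnie): min(4, -33, -45) = -45
S (Minnie): min(-6, -3, 20) = -6
Q (Maxine): max(-45, -6) = -6
L (Minnie): min(-35, -6, -11) = -35
Root (Maxine): max(-39, -41, -35) = -35

-35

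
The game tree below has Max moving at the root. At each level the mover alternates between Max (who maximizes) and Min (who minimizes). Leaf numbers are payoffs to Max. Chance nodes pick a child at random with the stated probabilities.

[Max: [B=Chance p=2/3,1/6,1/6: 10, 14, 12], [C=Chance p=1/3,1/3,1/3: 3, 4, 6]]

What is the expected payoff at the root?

11

B (Chance): 2/3·10 + 1/6·14 + 1/6·12 = 11
C (Chance): 1/3·3 + 1/3·4 + 1/3·6 = 4.33
Root (Max): max(11, 4.33) = 11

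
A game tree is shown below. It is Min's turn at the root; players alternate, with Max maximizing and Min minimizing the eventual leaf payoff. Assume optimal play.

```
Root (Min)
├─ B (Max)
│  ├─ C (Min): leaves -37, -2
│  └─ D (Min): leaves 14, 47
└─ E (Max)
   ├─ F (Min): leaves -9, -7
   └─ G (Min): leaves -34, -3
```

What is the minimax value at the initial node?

-9

C (Min): min(-37, -2) = -37
D (Min): min(14, 47) = 14
B (Max): max(-37, 14) = 14
F (Min): min(-9, -7) = -9
G (Min): min(-34, -3) = -34
E (Max): max(-9, -34) = -9
Root (Min): min(14, -9) = -9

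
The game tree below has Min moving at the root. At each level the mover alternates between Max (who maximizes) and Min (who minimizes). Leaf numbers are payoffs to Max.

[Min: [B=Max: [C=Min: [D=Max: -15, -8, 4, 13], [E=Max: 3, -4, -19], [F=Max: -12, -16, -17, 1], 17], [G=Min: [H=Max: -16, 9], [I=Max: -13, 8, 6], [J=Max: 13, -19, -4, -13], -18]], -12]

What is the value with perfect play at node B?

D: max(-15, -8, 4, 13) = 13
E: max(3, -4, -19) = 3
F: max(-12, -16, -17, 1) = 1
C: min(13, 3, 1, 17) = 1
H: max(-16, 9) = 9
I: max(-13, 8, 6) = 8
J: max(13, -19, -4, -13) = 13
G: min(9, 8, 13, -18) = -18
B: max(1, -18) = 1

1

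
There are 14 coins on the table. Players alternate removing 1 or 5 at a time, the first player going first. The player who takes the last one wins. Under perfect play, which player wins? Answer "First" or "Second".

Second

W/L table (W = player to move can force a win):
i:   0  1  2  3  4  5  6  7  8  9 10 11 12 13 14
     L  W  L  W  L  W  L  W  L  W  L  W  L  W  L
Position 14 is L, so the second player wins.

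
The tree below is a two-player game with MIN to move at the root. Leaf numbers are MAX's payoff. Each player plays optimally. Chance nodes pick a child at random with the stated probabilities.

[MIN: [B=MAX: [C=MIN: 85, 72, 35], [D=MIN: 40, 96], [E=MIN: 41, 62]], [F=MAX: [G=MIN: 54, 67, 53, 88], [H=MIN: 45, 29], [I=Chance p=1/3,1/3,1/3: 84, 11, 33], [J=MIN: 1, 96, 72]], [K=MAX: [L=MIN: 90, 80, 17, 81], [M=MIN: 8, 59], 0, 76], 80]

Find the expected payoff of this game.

41

C (MIN): min(85, 72, 35) = 35
D (MIN): min(40, 96) = 40
E (MIN): min(41, 62) = 41
B (MAX): max(35, 40, 41) = 41
G (MIN): min(54, 67, 53, 88) = 53
H (MIN): min(45, 29) = 29
I (Chance): 1/3·84 + 1/3·11 + 1/3·33 = 42.67
J (MIN): min(1, 96, 72) = 1
F (MAX): max(53, 29, 42.67, 1) = 53
L (MIN): min(90, 80, 17, 81) = 17
M (MIN): min(8, 59) = 8
K (MAX): max(17, 8, 0, 76) = 76
Root (MIN): min(41, 53, 76, 80) = 41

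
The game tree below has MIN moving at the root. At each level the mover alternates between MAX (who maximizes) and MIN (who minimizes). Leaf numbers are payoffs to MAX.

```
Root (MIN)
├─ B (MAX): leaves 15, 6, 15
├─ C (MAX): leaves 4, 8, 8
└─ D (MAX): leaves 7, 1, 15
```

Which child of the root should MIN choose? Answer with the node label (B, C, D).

B (MAX): max(15, 6, 15) = 15
C (MAX): max(4, 8, 8) = 8
D (MAX): max(7, 1, 15) = 15
Root (MIN): min(15, 8, 15) = 8
MIN picks the child with the lowest value: C (value 8).

C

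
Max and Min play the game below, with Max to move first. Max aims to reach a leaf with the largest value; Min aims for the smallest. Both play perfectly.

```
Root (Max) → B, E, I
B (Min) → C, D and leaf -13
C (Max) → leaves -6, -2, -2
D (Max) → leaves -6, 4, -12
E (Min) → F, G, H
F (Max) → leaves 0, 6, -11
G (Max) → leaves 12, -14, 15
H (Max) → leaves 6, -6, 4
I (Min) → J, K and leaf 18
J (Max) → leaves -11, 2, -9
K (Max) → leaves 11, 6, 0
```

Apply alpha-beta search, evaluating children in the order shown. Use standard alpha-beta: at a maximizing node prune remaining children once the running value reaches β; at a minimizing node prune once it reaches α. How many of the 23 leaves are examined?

14

C [α=-∞,β=+∞]: v=-2
D [α=-∞,β=-2]: v=4 after child 2 ≥ β → β-cutoff, skip 1
B [α=-∞,β=+∞]: v=-13
F [α=-13,β=+∞]: v=6
G [α=-13,β=6]: v=12 after child 1 ≥ β → β-cutoff, skip 2
H [α=-13,β=6]: v=6 after child 1 ≥ β → β-cutoff, skip 2
E [α=-13,β=+∞]: v=6
J [α=6,β=+∞]: v=2
I [α=6,β=+∞]: v=2 after child 1 ≤ α → α-cutoff, skip 2
Root [α=-∞,β=+∞]: v=6
Leaves evaluated: 14 of 23.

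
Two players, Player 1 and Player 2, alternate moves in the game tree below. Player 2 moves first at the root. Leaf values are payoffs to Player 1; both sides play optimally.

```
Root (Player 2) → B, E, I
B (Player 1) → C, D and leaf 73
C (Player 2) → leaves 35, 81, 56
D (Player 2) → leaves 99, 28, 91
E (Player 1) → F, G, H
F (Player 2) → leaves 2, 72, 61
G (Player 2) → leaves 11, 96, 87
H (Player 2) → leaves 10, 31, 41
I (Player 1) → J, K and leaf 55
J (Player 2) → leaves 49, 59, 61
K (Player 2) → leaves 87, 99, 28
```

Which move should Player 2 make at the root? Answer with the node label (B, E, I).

E

C (Player 2): min(35, 81, 56) = 35
D (Player 2): min(99, 28, 91) = 28
B (Player 1): max(35, 28, 73) = 73
F (Player 2): min(2, 72, 61) = 2
G (Player 2): min(11, 96, 87) = 11
H (Player 2): min(10, 31, 41) = 10
E (Player 1): max(2, 11, 10) = 11
J (Player 2): min(49, 59, 61) = 49
K (Player 2): min(87, 99, 28) = 28
I (Player 1): max(49, 28, 55) = 55
Root (Player 2): min(73, 11, 55) = 11
Player 2 picks the child with the lowest value: E (value 11).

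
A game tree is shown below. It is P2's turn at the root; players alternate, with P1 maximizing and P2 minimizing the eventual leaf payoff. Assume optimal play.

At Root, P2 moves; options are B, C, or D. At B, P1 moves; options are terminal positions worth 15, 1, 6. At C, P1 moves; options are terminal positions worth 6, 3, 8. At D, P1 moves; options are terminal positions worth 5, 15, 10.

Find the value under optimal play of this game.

B (P1): max(15, 1, 6) = 15
C (P1): max(6, 3, 8) = 8
D (P1): max(5, 15, 10) = 15
Root (P2): min(15, 8, 15) = 8

8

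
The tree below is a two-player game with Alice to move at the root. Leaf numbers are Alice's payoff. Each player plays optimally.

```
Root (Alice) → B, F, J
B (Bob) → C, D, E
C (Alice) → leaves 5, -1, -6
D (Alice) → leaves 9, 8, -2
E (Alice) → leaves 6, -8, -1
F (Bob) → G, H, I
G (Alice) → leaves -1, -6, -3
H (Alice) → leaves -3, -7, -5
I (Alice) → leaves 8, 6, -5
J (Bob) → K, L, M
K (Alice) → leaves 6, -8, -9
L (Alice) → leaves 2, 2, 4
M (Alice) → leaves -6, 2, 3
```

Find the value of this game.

C (Alice): max(5, -1, -6) = 5
D (Alice): max(9, 8, -2) = 9
E (Alice): max(6, -8, -1) = 6
B (Bob): min(5, 9, 6) = 5
G (Alice): max(-1, -6, -3) = -1
H (Alice): max(-3, -7, -5) = -3
I (Alice): max(8, 6, -5) = 8
F (Bob): min(-1, -3, 8) = -3
K (Alice): max(6, -8, -9) = 6
L (Alice): max(2, 2, 4) = 4
M (Alice): max(-6, 2, 3) = 3
J (Bob): min(6, 4, 3) = 3
Root (Alice): max(5, -3, 3) = 5

5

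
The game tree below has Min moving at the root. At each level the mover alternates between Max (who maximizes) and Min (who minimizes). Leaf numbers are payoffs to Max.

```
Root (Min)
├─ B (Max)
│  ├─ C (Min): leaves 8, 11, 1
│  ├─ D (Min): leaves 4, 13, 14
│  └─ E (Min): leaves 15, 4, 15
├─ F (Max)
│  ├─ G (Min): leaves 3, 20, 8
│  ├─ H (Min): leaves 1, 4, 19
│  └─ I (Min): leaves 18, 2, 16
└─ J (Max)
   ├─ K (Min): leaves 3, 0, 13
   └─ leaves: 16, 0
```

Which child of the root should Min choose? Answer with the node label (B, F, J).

F

C (Min): min(8, 11, 1) = 1
D (Min): min(4, 13, 14) = 4
E (Min): min(15, 4, 15) = 4
B (Max): max(1, 4, 4) = 4
G (Min): min(3, 20, 8) = 3
H (Min): min(1, 4, 19) = 1
I (Min): min(18, 2, 16) = 2
F (Max): max(3, 1, 2) = 3
K (Min): min(3, 0, 13) = 0
J (Max): max(0, 16, 0) = 16
Root (Min): min(4, 3, 16) = 3
Min picks the child with the lowest value: F (value 3).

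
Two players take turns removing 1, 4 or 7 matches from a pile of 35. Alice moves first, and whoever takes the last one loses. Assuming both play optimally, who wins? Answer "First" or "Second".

Positions where the player to move wins (W) vs loses (L):
i:   0  1  2  3  4  5  6  7  8  9 10 11 12 13 14 15 16 17 18 19 20 21 22 23 24 25 26 27 28 29 30 31 32 33 34 35
     W  L  W  L  W  W  L  W  W  L  W  L  W  W  L  W  W  L  W  L  W  W  L  W  W  L  W  L  W  W  L  W  W  L  W  L
Position 35 is L, so the second player wins.

Second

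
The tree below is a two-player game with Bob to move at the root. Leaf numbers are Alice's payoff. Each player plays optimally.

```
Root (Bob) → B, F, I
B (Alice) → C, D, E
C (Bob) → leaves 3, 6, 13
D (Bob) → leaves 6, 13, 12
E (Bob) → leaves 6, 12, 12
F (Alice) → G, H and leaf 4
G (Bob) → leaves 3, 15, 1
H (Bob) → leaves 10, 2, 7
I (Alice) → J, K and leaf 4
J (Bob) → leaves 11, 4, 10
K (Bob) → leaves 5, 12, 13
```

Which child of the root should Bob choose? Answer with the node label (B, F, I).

C (Bob): min(3, 6, 13) = 3
D (Bob): min(6, 13, 12) = 6
E (Bob): min(6, 12, 12) = 6
B (Alice): max(3, 6, 6) = 6
G (Bob): min(3, 15, 1) = 1
H (Bob): min(10, 2, 7) = 2
F (Alice): max(1, 2, 4) = 4
J (Bob): min(11, 4, 10) = 4
K (Bob): min(5, 12, 13) = 5
I (Alice): max(4, 5, 4) = 5
Root (Bob): min(6, 4, 5) = 4
Bob picks the child with the lowest value: F (value 4).

F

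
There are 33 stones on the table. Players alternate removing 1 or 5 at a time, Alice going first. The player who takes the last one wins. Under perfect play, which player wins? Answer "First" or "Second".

i:   0  1  2  3  4  5  6  7  8  9 10 11 12 13 14 15 16 17 18 19 20 21 22 23 24 25 26 27 28 29 30 31 32 33
     L  W  L  W  L  W  L  W  L  W  L  W  L  W  L  W  L  W  L  W  L  W  L  W  L  W  L  W  L  W  L  W  L  W
Position 33 is W, so the first player wins.

First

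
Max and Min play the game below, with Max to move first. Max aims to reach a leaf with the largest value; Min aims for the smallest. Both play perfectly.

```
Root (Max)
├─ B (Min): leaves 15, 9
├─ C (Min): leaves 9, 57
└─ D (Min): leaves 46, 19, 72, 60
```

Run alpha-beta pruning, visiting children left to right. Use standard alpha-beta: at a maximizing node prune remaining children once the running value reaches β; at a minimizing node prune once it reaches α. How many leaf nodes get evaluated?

B [α=-∞,β=+∞]: v=9
C [α=9,β=+∞]: v=9 after child 1 ≤ α → α-cutoff, skip 1
D [α=9,β=+∞]: v=19
Root [α=-∞,β=+∞]: v=19
Leaves evaluated: 7 of 8.

7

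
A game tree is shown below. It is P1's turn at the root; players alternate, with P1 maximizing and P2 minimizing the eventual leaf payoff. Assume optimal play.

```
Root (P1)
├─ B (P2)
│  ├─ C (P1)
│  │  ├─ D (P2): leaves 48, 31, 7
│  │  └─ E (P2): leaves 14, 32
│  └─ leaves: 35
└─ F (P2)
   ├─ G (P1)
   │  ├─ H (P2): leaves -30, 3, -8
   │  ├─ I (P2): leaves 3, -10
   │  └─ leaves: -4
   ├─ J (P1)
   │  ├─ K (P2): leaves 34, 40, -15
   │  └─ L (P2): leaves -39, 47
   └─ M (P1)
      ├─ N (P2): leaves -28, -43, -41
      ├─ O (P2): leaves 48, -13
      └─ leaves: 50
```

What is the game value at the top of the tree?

D (P2): min(48, 31, 7) = 7
E (P2): min(14, 32) = 14
C (P1): max(7, 14) = 14
B (P2): min(14, 35) = 14
H (P2): min(-30, 3, -8) = -30
I (P2): min(3, -10) = -10
G (P1): max(-30, -10, -4) = -4
K (P2): min(34, 40, -15) = -15
L (P2): min(-39, 47) = -39
J (P1): max(-15, -39) = -15
N (P2): min(-28, -43, -41) = -43
O (P2): min(48, -13) = -13
M (P1): max(-43, -13, 50) = 50
F (P2): min(-4, -15, 50) = -15
Root (P1): max(14, -15) = 14

14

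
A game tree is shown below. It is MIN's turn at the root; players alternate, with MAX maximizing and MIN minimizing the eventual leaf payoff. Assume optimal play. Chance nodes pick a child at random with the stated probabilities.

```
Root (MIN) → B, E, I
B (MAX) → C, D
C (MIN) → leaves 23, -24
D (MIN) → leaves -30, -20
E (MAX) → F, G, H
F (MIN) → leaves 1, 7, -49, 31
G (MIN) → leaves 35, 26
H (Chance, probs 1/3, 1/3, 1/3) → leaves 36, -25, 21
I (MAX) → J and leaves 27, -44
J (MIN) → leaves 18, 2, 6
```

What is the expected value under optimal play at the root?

C (MIN): min(23, -24) = -24
D (MIN): min(-30, -20) = -30
B (MAX): max(-24, -30) = -24
F (MIN): min(1, 7, -49, 31) = -49
G (MIN): min(35, 26) = 26
H (Chance): 1/3·36 + 1/3·-25 + 1/3·21 = 10.67
E (MAX): max(-49, 26, 10.67) = 26
J (MIN): min(18, 2, 6) = 2
I (MAX): max(2, 27, -44) = 27
Root (MIN): min(-24, 26, 27) = -24

-24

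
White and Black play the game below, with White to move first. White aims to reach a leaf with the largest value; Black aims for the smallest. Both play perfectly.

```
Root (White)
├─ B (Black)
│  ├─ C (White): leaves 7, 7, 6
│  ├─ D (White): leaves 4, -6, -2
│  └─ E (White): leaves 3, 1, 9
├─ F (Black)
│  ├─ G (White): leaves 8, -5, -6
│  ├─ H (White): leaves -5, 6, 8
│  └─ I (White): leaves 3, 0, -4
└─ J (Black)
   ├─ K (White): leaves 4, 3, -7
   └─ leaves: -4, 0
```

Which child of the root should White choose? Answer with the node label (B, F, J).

B

C (White): max(7, 7, 6) = 7
D (White): max(4, -6, -2) = 4
E (White): max(3, 1, 9) = 9
B (Black): min(7, 4, 9) = 4
G (White): max(8, -5, -6) = 8
H (White): max(-5, 6, 8) = 8
I (White): max(3, 0, -4) = 3
F (Black): min(8, 8, 3) = 3
K (White): max(4, 3, -7) = 4
J (Black): min(4, -4, 0) = -4
Root (White): max(4, 3, -4) = 4
White picks the child with the highest value: B (value 4).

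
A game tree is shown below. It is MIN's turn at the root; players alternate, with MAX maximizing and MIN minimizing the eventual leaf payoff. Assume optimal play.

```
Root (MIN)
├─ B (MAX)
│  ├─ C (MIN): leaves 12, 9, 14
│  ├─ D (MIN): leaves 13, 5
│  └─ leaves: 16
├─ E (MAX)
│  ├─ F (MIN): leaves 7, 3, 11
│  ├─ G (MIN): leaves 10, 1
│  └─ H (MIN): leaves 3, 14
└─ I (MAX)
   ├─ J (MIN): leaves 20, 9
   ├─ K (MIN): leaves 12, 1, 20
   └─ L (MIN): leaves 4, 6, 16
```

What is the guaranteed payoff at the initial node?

C (MIN): min(12, 9, 14) = 9
D (MIN): min(13, 5) = 5
B (MAX): max(9, 5, 16) = 16
F (MIN): min(7, 3, 11) = 3
G (MIN): min(10, 1) = 1
H (MIN): min(3, 14) = 3
E (MAX): max(3, 1, 3) = 3
J (MIN): min(20, 9) = 9
K (MIN): min(12, 1, 20) = 1
L (MIN): min(4, 6, 16) = 4
I (MAX): max(9, 1, 4) = 9
Root (MIN): min(16, 3, 9) = 3

3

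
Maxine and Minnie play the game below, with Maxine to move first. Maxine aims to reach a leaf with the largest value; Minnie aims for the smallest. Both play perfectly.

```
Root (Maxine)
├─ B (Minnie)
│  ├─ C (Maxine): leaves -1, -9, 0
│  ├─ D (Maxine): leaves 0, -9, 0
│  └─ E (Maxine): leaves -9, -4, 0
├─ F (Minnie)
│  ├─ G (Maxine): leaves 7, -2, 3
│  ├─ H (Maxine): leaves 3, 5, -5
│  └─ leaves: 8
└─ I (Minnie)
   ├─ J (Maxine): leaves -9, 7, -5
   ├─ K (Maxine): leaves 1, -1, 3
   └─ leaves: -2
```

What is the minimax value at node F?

5

G: max(7, -2, 3) = 7
H: max(3, 5, -5) = 5
F: min(7, 5, 8) = 5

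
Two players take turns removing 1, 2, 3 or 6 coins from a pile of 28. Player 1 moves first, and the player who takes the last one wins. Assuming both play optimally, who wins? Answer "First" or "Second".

i:   0  1  2  3  4  5  6  7  8  9 10 11 12 13 14 15 16 17 18 19 20 21 22 23 24 25 26 27 28
     L  W  W  W  L  W  W  W  L  W  W  W  L  W  W  W  L  W  W  W  L  W  W  W  L  W  W  W  L
Position 28 is L, so the second player wins.

Second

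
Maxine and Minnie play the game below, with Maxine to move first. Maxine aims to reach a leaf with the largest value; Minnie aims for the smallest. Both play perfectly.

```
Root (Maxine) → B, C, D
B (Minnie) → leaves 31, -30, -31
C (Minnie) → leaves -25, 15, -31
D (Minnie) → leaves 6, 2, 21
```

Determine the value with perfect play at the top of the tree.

B (Minnie): min(31, -30, -31) = -31
C (Minnie): min(-25, 15, -31) = -31
D (Minnie): min(6, 2, 21) = 2
Root (Maxine): max(-31, -31, 2) = 2

2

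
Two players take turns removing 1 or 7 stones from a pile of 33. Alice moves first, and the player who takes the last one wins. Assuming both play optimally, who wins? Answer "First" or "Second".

First

i:   0  1  2  3  4  5  6  7  8  9 10 11 12 13 14 15 16 17 18 19 20 21 22 23 24 25 26 27 28 29 30 31 32 33
     L  W  L  W  L  W  L  W  L  W  L  W  L  W  L  W  L  W  L  W  L  W  L  W  L  W  L  W  L  W  L  W  L  W
Position 33 is W, so the first player wins.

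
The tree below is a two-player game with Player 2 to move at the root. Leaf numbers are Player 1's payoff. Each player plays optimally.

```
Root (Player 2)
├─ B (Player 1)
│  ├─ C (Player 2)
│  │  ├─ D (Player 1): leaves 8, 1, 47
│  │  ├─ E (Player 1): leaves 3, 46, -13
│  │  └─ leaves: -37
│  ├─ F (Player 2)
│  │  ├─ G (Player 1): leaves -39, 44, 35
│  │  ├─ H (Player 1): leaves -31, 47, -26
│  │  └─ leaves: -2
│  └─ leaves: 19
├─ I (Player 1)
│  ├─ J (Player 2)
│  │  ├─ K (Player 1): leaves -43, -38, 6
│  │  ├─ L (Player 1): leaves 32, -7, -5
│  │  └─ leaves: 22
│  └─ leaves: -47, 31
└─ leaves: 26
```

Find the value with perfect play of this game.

19

D (Player 1): max(8, 1, 47) = 47
E (Player 1): max(3, 46, -13) = 46
C (Player 2): min(47, 46, -37) = -37
G (Player 1): max(-39, 44, 35) = 44
H (Player 1): max(-31, 47, -26) = 47
F (Player 2): min(44, 47, -2) = -2
B (Player 1): max(-37, -2, 19) = 19
K (Player 1): max(-43, -38, 6) = 6
L (Player 1): max(32, -7, -5) = 32
J (Player 2): min(6, 32, 22) = 6
I (Player 1): max(6, -47, 31) = 31
Root (Player 2): min(19, 31, 26) = 19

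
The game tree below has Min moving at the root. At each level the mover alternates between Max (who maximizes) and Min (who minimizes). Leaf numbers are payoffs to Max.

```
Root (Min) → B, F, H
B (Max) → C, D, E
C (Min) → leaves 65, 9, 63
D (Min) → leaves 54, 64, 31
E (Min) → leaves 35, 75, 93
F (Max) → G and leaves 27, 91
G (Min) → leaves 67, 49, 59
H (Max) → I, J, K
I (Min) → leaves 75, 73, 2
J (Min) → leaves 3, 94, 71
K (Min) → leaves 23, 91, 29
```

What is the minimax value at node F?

G: min(67, 49, 59) = 49
F: max(49, 27, 91) = 91

91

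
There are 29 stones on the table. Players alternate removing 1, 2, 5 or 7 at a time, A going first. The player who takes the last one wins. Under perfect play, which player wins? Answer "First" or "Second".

First

W/L table (W = player to move can force a win):
i:   0  1  2  3  4  5  6  7  8  9 10 11 12 13 14 15 16 17 18 19 20 21 22 23 24 25 26 27 28 29
     L  W  W  L  W  W  L  W  W  L  W  W  L  W  W  L  W  W  L  W  W  L  W  W  L  W  W  L  W  W
Position 29 is W, so the first player wins.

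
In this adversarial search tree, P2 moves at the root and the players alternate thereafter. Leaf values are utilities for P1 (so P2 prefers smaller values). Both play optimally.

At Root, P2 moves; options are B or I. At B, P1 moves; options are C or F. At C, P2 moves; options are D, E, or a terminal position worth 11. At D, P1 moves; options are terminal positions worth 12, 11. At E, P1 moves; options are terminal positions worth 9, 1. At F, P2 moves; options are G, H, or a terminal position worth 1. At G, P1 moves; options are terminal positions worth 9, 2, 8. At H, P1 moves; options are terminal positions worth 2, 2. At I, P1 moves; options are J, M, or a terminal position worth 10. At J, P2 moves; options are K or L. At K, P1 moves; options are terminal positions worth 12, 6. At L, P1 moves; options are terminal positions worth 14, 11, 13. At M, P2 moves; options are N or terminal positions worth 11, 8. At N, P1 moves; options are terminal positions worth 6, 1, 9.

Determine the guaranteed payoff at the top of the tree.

9

D (P1): max(12, 11) = 12
E (P1): max(9, 1) = 9
C (P2): min(12, 9, 11) = 9
G (P1): max(9, 2, 8) = 9
H (P1): max(2, 2) = 2
F (P2): min(9, 2, 1) = 1
B (P1): max(9, 1) = 9
K (P1): max(12, 6) = 12
L (P1): max(14, 11, 13) = 14
J (P2): min(12, 14) = 12
N (P1): max(6, 1, 9) = 9
M (P2): min(9, 11, 8) = 8
I (P1): max(12, 8, 10) = 12
Root (P2): min(9, 12) = 9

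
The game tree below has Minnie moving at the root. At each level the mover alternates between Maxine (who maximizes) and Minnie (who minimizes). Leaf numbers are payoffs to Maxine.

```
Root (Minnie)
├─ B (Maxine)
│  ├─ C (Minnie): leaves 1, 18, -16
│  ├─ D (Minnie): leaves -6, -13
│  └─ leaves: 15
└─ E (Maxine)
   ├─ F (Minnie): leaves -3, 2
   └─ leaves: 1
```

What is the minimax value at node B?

15

C: min(1, 18, -16) = -16
D: min(-6, -13) = -13
B: max(-16, -13, 15) = 15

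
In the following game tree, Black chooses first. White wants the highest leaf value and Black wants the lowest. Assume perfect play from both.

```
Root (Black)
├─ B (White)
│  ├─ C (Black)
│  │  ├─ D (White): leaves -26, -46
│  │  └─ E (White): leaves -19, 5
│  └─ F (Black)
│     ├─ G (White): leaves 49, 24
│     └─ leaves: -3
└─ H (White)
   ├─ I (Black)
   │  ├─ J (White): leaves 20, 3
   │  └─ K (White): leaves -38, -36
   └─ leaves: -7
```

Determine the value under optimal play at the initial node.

D (White): max(-26, -46) = -26
E (White): max(-19, 5) = 5
C (Black): min(-26, 5) = -26
G (White): max(49, 24) = 49
F (Black): min(49, -3) = -3
B (White): max(-26, -3) = -3
J (White): max(20, 3) = 20
K (White): max(-38, -36) = -36
I (Black): min(20, -36) = -36
H (White): max(-36, -7) = -7
Root (Black): min(-3, -7) = -7

-7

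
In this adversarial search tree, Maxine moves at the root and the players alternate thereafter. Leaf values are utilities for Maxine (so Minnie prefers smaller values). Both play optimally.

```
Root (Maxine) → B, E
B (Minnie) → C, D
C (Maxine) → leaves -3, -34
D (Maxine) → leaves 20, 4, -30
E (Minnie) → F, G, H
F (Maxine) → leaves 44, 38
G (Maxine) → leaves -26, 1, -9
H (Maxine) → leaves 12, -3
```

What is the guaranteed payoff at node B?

C: max(-3, -34) = -3
D: max(20, 4, -30) = 20
B: min(-3, 20) = -3

-3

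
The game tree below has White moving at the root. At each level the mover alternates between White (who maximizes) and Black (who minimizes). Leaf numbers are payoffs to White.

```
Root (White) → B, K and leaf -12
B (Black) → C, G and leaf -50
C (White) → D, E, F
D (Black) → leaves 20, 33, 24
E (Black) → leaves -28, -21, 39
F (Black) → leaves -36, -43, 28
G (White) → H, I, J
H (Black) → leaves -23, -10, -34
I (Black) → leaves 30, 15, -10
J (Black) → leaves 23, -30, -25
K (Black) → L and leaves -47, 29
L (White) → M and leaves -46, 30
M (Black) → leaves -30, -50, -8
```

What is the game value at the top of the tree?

D (Black): min(20, 33, 24) = 20
E (Black): min(-28, -21, 39) = -28
F (Black): min(-36, -43, 28) = -43
C (White): max(20, -28, -43) = 20
H (Black): min(-23, -10, -34) = -34
I (Black): min(30, 15, -10) = -10
J (Black): min(23, -30, -25) = -30
G (White): max(-34, -10, -30) = -10
B (Black): min(20, -10, -50) = -50
M (Black): min(-30, -50, -8) = -50
L (White): max(-50, -46, 30) = 30
K (Black): min(30, -47, 29) = -47
Root (White): max(-50, -47, -12) = -12

-12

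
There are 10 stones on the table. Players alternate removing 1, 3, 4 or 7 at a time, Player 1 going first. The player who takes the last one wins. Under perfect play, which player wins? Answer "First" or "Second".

i:   0  1  2  3  4  5  6  7  8  9 10
     L  W  L  W  W  W  W  W  L  W  L
Position 10 is L, so the second player wins.

Second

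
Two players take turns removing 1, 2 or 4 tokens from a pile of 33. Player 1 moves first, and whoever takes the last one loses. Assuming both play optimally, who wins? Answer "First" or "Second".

First

Compute winning (W) and losing (L) positions by backward induction:
i:   0  1  2  3  4  5  6  7  8  9 10 11 12 13 14 15 16 17 18 19 20 21 22 23 24 25 26 27 28 29 30 31 32 33
     W  L  W  W  L  W  W  L  W  W  L  W  W  L  W  W  L  W  W  L  W  W  L  W  W  L  W  W  L  W  W  L  W  W
Position 33 is W, so the first player wins.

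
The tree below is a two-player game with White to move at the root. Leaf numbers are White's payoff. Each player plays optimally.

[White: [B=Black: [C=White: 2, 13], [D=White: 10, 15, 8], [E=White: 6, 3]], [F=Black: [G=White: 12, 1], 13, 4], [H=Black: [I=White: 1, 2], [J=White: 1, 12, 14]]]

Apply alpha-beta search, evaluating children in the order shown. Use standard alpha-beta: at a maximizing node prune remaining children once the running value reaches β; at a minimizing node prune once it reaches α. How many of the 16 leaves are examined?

12

C [α=-∞,β=+∞]: v=13
D [α=-∞,β=13]: v=15 after child 2 ≥ β → β-cutoff, skip 1
E [α=-∞,β=13]: v=6
B [α=-∞,β=+∞]: v=6
G [α=6,β=+∞]: v=12
F [α=6,β=+∞]: v=4
I [α=6,β=+∞]: v=2
H [α=6,β=+∞]: v=2 after child 1 ≤ α → α-cutoff, skip 1
Root [α=-∞,β=+∞]: v=6
Leaves evaluated: 12 of 16.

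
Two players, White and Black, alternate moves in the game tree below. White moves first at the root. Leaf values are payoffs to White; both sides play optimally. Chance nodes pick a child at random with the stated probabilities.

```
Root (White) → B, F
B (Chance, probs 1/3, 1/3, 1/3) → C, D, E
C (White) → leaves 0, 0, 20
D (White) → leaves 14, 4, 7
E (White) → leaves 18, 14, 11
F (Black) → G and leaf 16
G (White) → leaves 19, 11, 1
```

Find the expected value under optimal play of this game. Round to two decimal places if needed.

C (White): max(0, 0, 20) = 20
D (White): max(14, 4, 7) = 14
E (White): max(18, 14, 11) = 18
B (Chance): 1/3·20 + 1/3·14 + 1/3·18 = 17.33
G (White): max(19, 11, 1) = 19
F (Black): min(19, 16) = 16
Root (White): max(17.33, 16) = 17.33

17.33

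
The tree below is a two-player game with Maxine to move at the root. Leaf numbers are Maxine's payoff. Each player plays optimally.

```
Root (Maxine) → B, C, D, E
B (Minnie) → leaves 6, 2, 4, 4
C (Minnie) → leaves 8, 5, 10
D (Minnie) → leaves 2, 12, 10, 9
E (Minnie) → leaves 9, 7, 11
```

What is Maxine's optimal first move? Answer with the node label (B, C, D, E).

B (Minnie): min(6, 2, 4, 4) = 2
C (Minnie): min(8, 5, 10) = 5
D (Minnie): min(2, 12, 10, 9) = 2
E (Minnie): min(9, 7, 11) = 7
Root (Maxine): max(2, 5, 2, 7) = 7
Maxine picks the child with the highest value: E (value 7).

E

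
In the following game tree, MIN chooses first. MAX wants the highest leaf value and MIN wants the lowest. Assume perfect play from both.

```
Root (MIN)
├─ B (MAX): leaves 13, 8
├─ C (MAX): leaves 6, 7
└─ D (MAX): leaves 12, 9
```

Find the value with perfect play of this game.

7

B (MAX): max(13, 8) = 13
C (MAX): max(6, 7) = 7
D (MAX): max(12, 9) = 12
Root (MIN): min(13, 7, 12) = 7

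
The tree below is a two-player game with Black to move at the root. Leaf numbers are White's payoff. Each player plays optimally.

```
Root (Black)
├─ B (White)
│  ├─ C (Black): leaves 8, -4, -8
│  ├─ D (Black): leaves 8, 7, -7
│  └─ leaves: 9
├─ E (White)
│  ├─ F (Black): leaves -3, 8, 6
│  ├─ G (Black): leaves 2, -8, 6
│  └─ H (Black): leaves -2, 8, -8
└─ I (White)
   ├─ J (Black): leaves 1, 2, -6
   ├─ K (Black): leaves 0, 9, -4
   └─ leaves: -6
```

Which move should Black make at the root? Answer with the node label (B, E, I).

I

C (Black): min(8, -4, -8) = -8
D (Black): min(8, 7, -7) = -7
B (White): max(-8, -7, 9) = 9
F (Black): min(-3, 8, 6) = -3
G (Black): min(2, -8, 6) = -8
H (Black): min(-2, 8, -8) = -8
E (White): max(-3, -8, -8) = -3
J (Black): min(1, 2, -6) = -6
K (Black): min(0, 9, -4) = -4
I (White): max(-6, -4, -6) = -4
Root (Black): min(9, -3, -4) = -4
Black picks the child with the lowest value: I (value -4).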